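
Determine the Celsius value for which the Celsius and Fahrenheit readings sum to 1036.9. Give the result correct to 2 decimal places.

358.89°C

Let C be the Celsius reading. The Fahrenheit reading is F = 1.8·C + 32.
Require C + F = 1036.9: (2.8)·C + 32 = 1036.9.
C = (1036.9 - 32) / (2.8) = 358.89.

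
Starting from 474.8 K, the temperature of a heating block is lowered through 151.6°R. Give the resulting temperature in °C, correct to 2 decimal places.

117.43°C

Initial temperature in Celsius: 474.8 - 273.15 = 201.6500°C.
The 151.6°R change is an interval, so only the factor 5/9 applies: -151.6 × 5/9 = -84.2222°C.
Final Celsius temperature: 201.6500 - 84.2222 = 117.4278°C.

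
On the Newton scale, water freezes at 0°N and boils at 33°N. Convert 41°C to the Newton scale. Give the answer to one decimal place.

13.5°N

Linearly onto the Newton scale: 0 + (41.0000 / 100) × (33 - 0) = 13.5°N.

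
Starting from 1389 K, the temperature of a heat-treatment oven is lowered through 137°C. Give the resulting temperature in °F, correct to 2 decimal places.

Initial temperature in Celsius: 1389 - 273.15 = 1115.8500°C.
Final Celsius temperature: 1115.8500 - 137.0000 = 978.8500°C.
In Fahrenheit: 978.8500 × 1.8 + 32 = 1793.93°F.

1793.93°F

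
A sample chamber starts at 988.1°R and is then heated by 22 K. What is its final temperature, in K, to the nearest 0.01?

570.94 K

Initial temperature in Celsius: (988.1 - 491.67) × 5/9 = 275.7944°C.
The 22 K change is an interval; Kelvin and Celsius degrees are the same size, so ΔC = +22°C.
Final Celsius temperature: 275.7944 + 22.0000 = 297.7944°C.
In kelvin: 297.7944 + 273.15 = 570.94 K.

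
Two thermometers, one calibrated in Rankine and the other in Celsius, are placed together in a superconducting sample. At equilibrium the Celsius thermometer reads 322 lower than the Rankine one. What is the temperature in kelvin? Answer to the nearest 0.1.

Let x be the Rankine reading; then the Celsius reading is 5/9·x - 273.15.
(5/9·x - 273.15) - x = -322  ⇒  (-4/9)·x = -48.85  ⇒  x = 109.9125°R.
In Celsius: (109.9125 - 491.67) × 5/9 = -212.0875°C.
In kelvin: -212.0875 + 273.15 = 61.1 K.

61.1 K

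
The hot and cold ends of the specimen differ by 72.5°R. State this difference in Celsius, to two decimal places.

40.28°C

Only the scale ratio 5/9 matters for a change in temperature.
72.5 × 5/9 = 40.28.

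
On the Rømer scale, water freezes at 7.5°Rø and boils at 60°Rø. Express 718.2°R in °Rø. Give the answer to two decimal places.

73.57°Rø

First in Celsius: (718.2 - 491.67) × 5/9 = 125.8500°C.
Linearly onto the Rømer scale: 7.5 + (125.8500 / 100) × (60 - 7.5) = 73.57°Rø.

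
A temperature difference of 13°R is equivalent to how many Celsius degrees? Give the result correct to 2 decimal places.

7.22°C

For a temperature interval the offset drops out; only the factor 5/9 applies.
13 × 5/9 = 7.22.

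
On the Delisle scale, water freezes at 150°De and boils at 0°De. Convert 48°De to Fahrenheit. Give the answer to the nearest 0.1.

154.4°F

Linear interpolation between the fixed points: C = (48 - 150) × 100 / (0 - 150) = 68.0000°C.
Then 68.0000 × 1.8 + 32 = 154.4°F.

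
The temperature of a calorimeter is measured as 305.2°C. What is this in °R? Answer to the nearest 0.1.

In Rankine: 305.2000 × 1.8 + 491.67 = 1041.0°R.

1041.0°R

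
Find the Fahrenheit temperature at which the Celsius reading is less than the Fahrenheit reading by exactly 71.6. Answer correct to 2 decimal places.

Let F be the Fahrenheit reading. The Celsius reading is C = 5/9·F - 17.7778.
Require C - F = -71.6: (-4/9)·F - 17.7778 = -71.6.
F = (-71.6 + 17.7778) / (-4/9) = 121.10.

121.10°F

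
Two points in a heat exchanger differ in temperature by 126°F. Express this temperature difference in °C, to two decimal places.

70.00°C

For a temperature interval the offset drops out; only the factor 5/9 applies.
126 × 5/9 = 70.00.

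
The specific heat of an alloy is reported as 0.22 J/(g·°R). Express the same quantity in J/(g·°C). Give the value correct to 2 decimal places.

Since only a temperature interval is involved, the additive offset between the scales drops out.
A change of 1°C is a change of 1.8°R, so per °C the value is 0.22 × 1.8 = 0.40.

0.40 J/(g·°C)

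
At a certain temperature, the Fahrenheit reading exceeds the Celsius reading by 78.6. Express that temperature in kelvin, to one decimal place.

331.4 K

Let x be the Fahrenheit reading; then the Celsius reading is 5/9·x - 17.7778.
(5/9·x - 17.7778) - x = -78.6  ⇒  (-4/9)·x = -60.8222  ⇒  x = 136.8500°F.
In Celsius: (136.85 - 32) × 5/9 = 58.2500°C.
In kelvin: 58.2500 + 273.15 = 331.4 K.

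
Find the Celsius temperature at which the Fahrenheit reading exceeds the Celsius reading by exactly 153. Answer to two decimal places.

151.25°C

Let C be the Celsius reading. The Fahrenheit reading is F = 1.8·C + 32.
Require F - C = 153: (0.8)·C + 32 = 153.
C = (153 - 32) / (0.8) = 151.25.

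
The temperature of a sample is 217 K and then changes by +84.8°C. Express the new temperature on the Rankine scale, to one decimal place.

543.2°R

Initial temperature in Celsius: 217 - 273.15 = -56.1500°C.
Final Celsius temperature: -56.1500 + 84.8000 = 28.6500°C.
In Rankine: 28.6500 × 1.8 + 491.67 = 543.2°R.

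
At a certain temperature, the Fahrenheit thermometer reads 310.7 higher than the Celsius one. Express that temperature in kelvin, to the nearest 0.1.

621.5 K

Let x be the Celsius reading; then the Fahrenheit reading is 1.8·x + 32.
(1.8·x + 32) - x = 310.7  ⇒  (0.8)·x = 278.7  ⇒  x = 348.3750°C.
In kelvin: 348.3750 + 273.15 = 621.5 K.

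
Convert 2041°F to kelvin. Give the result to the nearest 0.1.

1389.3 K

In Celsius: (2041 - 32) × 5/9 = 1116.1111°C.
In kelvin: 1116.1111 + 273.15 = 1389.3 K.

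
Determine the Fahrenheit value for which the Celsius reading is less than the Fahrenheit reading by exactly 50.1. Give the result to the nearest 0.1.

Let F be the Fahrenheit reading. The Celsius reading is C = 5/9·F - 17.7778.
Require C - F = -50.1: (-4/9)·F - 17.7778 = -50.1.
F = (-50.1 + 17.7778) / (-4/9) = 72.7.

72.7°F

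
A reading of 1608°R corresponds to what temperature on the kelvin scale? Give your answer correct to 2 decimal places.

In Celsius: (1608 - 491.67) × 5/9 = 620.1833°C.
In kelvin: 620.1833 + 273.15 = 893.33 K.

893.33 K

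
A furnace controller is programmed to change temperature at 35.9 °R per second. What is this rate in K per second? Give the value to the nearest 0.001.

19.944 K/second

The quantity depends on a temperature interval, so only the ratio of degree sizes applies; the offset between the scales is irrelevant.
A change of 1°R is a change of 5/9 K, so 35.9 × 5/9 = 19.944.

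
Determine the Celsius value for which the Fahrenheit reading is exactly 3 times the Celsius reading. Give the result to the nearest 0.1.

26.7°C

Let C be the Celsius reading. The Fahrenheit reading is F = 1.8·C + 32.
Require F = 3·C: 1.8·C + 32 = 3·C.
(-1.2)·C = -32  ⇒  C = 26.7.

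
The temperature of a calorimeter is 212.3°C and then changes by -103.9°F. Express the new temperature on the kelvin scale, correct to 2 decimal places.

The 103.9°F change is an interval, so only the factor 5/9 applies: -103.9 × 5/9 = -57.7222°C.
Final Celsius temperature: 212.3000 - 57.7222 = 154.5778°C.
In kelvin: 154.5778 + 273.15 = 427.73 K.

427.73 K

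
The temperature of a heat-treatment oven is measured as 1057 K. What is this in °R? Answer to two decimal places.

1902.60°R

In Celsius: 1057 - 273.15 = 783.8500°C.
In Rankine: 783.8500 × 1.8 + 491.67 = 1902.60°R.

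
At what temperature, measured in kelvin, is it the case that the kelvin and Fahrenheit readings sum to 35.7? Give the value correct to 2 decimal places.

176.92 K

Let K be the kelvin reading. The Fahrenheit reading is F = 1.8·K - 459.67.
Require K + F = 35.7: (2.8)·K - 459.67 = 35.7.
K = (35.7 + 459.67) / (2.8) = 176.92.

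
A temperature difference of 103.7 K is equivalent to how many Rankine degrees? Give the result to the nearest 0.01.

Only the scale ratio 1.8 matters for a change in temperature.
103.7 × 1.8 = 186.66.

186.66°R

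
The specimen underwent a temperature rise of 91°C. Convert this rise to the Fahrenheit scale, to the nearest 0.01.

An interval of 1°C corresponds to 1.8°F.
91 × 1.8 = 163.80.

163.80°F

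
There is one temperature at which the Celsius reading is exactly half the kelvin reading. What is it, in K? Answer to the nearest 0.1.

Let K be the kelvin reading. The Celsius reading is C = 1·K - 273.15.
Require C = 0.5·K: 1·K - 273.15 = 0.5·K.
(0.5)·K = 273.15  ⇒  K = 546.3.

546.3 K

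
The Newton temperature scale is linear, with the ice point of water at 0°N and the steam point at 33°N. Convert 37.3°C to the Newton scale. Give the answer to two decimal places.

Linearly onto the Newton scale: 0 + (37.3000 / 100) × (33 - 0) = 12.31°N.

12.31°N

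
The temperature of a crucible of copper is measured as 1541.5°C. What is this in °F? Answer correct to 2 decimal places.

In Fahrenheit: 1541.5000 × 1.8 + 32 = 2806.70°F.

2806.70°F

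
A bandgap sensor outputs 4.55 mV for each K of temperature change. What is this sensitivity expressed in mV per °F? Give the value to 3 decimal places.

Since only a temperature interval is involved, the additive offset between the scales drops out.
A change of 1°F is a change of 5/9 K, so per °F the value is 4.55 × 5/9 = 2.528.

2.528 mV per °F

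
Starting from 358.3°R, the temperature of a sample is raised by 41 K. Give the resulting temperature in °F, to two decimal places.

-27.57°F

Initial temperature in Celsius: (358.3 - 491.67) × 5/9 = -74.0944°C.
The 41 K change is an interval; Kelvin and Celsius degrees are the same size, so ΔC = +41°C.
Final Celsius temperature: -74.0944 + 41.0000 = -33.0944°C.
In Fahrenheit: -33.0944 × 1.8 + 32 = -27.57°F.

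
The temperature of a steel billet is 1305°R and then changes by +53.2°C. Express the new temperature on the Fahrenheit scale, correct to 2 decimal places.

941.09°F

Initial temperature in Celsius: (1305 - 491.67) × 5/9 = 451.8500°C.
Final Celsius temperature: 451.8500 + 53.2000 = 505.0500°C.
In Fahrenheit: 505.0500 × 1.8 + 32 = 941.09°F.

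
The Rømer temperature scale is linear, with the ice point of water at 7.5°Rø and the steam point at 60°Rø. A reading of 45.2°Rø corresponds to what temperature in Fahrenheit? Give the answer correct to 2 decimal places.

161.26°F

Linear interpolation between the fixed points: C = (45.2 - 7.5) × 100 / (60 - 7.5) = 71.8095°C.
Then 71.8095 × 1.8 + 32 = 161.26°F.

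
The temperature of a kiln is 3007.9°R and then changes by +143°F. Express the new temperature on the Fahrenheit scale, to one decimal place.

2691.2°F

Initial temperature in Celsius: (3007.9 - 491.67) × 5/9 = 1397.9056°C.
The 143°F change is an interval, so only the factor 5/9 applies: +143 × 5/9 = +79.4444°C.
Final Celsius temperature: 1397.9056 + 79.4444 = 1477.3500°C.
In Fahrenheit: 1477.3500 × 1.8 + 32 = 2691.2°F.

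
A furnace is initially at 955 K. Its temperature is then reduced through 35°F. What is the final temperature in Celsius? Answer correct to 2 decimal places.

662.41°C

Initial temperature in Celsius: 955 - 273.15 = 681.8500°C.
The 35°F change is an interval, so only the factor 5/9 applies: -35 × 5/9 = -19.4444°C.
Final Celsius temperature: 681.8500 - 19.4444 = 662.4056°C.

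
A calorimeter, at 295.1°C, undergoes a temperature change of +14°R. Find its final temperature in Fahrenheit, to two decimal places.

The 14°R change is an interval, so only the factor 5/9 applies: +14 × 5/9 = +7.7778°C.
Final Celsius temperature: 295.1000 + 7.7778 = 302.8778°C.
In Fahrenheit: 302.8778 × 1.8 + 32 = 577.18°F.

577.18°F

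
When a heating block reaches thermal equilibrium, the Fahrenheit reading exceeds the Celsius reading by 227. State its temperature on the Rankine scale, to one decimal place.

930.4°R

Let x be the Celsius reading; then the Fahrenheit reading is 1.8·x + 32.
(1.8·x + 32) - x = 227  ⇒  (0.8)·x = 195  ⇒  x = 243.7500°C.
In Rankine: 243.7500 × 1.8 + 491.67 = 930.4°R.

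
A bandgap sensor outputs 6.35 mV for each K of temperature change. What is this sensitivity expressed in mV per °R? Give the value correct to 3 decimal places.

Since only a temperature interval is involved, the additive offset between the scales drops out.
A change of 1°R is a change of 5/9 K, so per °R the value is 6.35 × 5/9 = 3.528.

3.528 mV per °R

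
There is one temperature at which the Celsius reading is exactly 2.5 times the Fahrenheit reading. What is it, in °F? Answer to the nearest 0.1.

-9.1°F

Let F be the Fahrenheit reading. The Celsius reading is C = 5/9·F - 17.7778.
Require C = 2.5·F: 5/9·F - 17.7778 = 2.5·F.
(-35/18)·F = 17.7778  ⇒  F = -9.1.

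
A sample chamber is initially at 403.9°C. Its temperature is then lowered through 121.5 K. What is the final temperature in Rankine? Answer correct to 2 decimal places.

999.99°R

The 121.5 K change is an interval; Kelvin and Celsius degrees are the same size, so ΔC = -121.5°C.
Final Celsius temperature: 403.9000 - 121.5000 = 282.4000°C.
In Rankine: 282.4000 × 1.8 + 491.67 = 999.99°R.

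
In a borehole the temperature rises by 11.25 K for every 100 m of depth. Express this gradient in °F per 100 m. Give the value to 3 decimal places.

20.250 °F/100 m

The quantity depends on a temperature interval, so only the ratio of degree sizes applies; the offset between the scales is irrelevant.
A change of 1 K is a change of 1.8°F, so 11.25 × 1.8 = 20.250.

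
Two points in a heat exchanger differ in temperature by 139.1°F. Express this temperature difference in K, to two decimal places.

77.28 K

For a temperature interval the offset drops out; only the factor 5/9 applies.
139.1 × 5/9 = 77.28.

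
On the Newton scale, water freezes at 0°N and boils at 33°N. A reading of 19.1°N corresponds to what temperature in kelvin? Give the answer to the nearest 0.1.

Linear interpolation between the fixed points: C = (19.1 - 0) × 100 / (33 - 0) = 57.8788°C.
Then 57.8788 + 273.15 = 331.0 K.

331.0 K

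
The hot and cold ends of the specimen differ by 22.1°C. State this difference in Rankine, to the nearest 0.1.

For a temperature interval the offset drops out; only the factor 1.8 applies.
22.1 × 1.8 = 39.8.

39.8°R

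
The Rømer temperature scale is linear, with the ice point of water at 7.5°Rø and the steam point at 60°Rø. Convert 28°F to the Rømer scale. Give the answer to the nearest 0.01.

6.33°Rø

First in Celsius: (28 - 32) × 5/9 = -2.2222°C.
Linearly onto the Rømer scale: 7.5 + (-2.2222 / 100) × (60 - 7.5) = 6.33°Rø.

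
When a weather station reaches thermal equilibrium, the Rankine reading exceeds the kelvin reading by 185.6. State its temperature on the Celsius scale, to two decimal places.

Let x be the Rankine reading; then the kelvin reading is 5/9·x.
(5/9·x) - x = -185.6  ⇒  (-4/9)·x = -185.6  ⇒  x = 417.6000°R.
In Celsius: (417.6 - 491.67) × 5/9 = -41.15°C.

-41.15°C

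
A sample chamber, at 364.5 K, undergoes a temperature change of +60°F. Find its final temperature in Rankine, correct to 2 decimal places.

Initial temperature in Celsius: 364.5 - 273.15 = 91.3500°C.
The 60°F change is an interval, so only the factor 5/9 applies: +60 × 5/9 = +33.3333°C.
Final Celsius temperature: 91.3500 + 33.3333 = 124.6833°C.
In Rankine: 124.6833 × 1.8 + 491.67 = 716.10°R.

716.10°R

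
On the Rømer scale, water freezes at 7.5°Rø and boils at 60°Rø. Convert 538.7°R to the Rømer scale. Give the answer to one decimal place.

21.2°Rø

First in Celsius: (538.7 - 491.67) × 5/9 = 26.1278°C.
Linearly onto the Rømer scale: 7.5 + (26.1278 / 100) × (60 - 7.5) = 21.2°Rø.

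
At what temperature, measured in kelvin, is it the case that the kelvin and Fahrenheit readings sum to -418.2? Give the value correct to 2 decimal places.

Let K be the kelvin reading. The Fahrenheit reading is F = 1.8·K - 459.67.
Require K + F = -418.2: (2.8)·K - 459.67 = -418.2.
K = (-418.2 + 459.67) / (2.8) = 14.81.

14.81 K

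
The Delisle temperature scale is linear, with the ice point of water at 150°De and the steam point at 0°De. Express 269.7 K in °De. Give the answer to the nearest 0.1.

155.2°De

First in Celsius: 269.7 - 273.15 = -3.4500°C.
Linearly onto the Delisle scale: 150 + (-3.4500 / 100) × (0 - 150) = 155.2°De.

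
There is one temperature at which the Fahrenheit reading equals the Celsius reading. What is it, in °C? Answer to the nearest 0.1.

-40.0°C

Let C be the Celsius reading. The Fahrenheit reading is F = 1.8·C + 32.
Set F = C: 1.8·C + 32 = C.
(0.8)·C = -32  ⇒  C = -40.0.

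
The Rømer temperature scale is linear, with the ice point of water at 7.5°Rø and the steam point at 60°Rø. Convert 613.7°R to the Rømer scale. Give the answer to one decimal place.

First in Celsius: (613.7 - 491.67) × 5/9 = 67.7944°C.
Linearly onto the Rømer scale: 7.5 + (67.7944 / 100) × (60 - 7.5) = 43.1°Rø.

43.1°Rø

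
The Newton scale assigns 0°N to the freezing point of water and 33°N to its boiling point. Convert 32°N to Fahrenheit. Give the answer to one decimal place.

206.5°F

Linear interpolation between the fixed points: C = (32 - 0) × 100 / (33 - 0) = 96.9697°C.
Then 96.9697 × 1.8 + 32 = 206.5°F.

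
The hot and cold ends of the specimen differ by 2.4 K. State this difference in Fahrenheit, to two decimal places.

4.32°F

An interval of 1 K corresponds to 1.8°F.
2.4 × 1.8 = 4.32.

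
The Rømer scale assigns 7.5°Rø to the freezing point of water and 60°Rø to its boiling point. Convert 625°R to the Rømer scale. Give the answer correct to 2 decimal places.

46.39°Rø

First in Celsius: (625 - 491.67) × 5/9 = 74.0722°C.
Linearly onto the Rømer scale: 7.5 + (74.0722 / 100) × (60 - 7.5) = 46.39°Rø.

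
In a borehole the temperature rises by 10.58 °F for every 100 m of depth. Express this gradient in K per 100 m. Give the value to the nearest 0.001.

Since only a temperature interval is involved, the additive offset between the scales drops out.
A change of 1°F is a change of 5/9 K, so 10.58 × 5/9 = 5.878.

5.878 K/100 m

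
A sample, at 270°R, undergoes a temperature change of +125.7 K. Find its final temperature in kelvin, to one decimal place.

275.7 K

Initial temperature in Celsius: (270 - 491.67) × 5/9 = -123.1500°C.
The 125.7 K change is an interval; Kelvin and Celsius degrees are the same size, so ΔC = +125.7°C.
Final Celsius temperature: -123.1500 + 125.7000 = 2.5500°C.
In kelvin: 2.5500 + 273.15 = 275.7 K.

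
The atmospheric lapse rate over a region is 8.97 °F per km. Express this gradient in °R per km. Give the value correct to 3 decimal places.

The quantity depends on a temperature interval, so only the ratio of degree sizes applies; the offset between the scales is irrelevant.
A change of 1°F is a change of 1°R, so 8.97 × 1 = 8.970.

8.970 °R/km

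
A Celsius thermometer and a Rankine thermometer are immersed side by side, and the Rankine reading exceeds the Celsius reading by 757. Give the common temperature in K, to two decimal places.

604.81 K

Let x be the Celsius reading; then the Rankine reading is 1.8·x + 491.67.
(1.8·x + 491.67) - x = 757  ⇒  (0.8)·x = 265.33  ⇒  x = 331.6625°C.
In kelvin: 331.6625 + 273.15 = 604.81 K.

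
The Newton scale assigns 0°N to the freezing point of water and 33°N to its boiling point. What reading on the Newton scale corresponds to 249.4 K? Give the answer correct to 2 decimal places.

-7.84°N

First in Celsius: 249.4 - 273.15 = -23.7500°C.
Linearly onto the Newton scale: 0 + (-23.7500 / 100) × (33 - 0) = -7.84°N.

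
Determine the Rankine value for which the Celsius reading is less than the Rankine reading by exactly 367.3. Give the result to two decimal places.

211.84°R

Let R be the Rankine reading. The Celsius reading is C = 5/9·R - 273.15.
Require C - R = -367.3: (-4/9)·R - 273.15 = -367.3.
R = (-367.3 + 273.15) / (-4/9) = 211.84.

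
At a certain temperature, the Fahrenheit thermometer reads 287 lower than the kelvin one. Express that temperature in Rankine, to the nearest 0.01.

388.51°R

Let x be the kelvin reading; then the Fahrenheit reading is 1.8·x - 459.67.
(1.8·x - 459.67) - x = -287  ⇒  (0.8)·x = 172.67  ⇒  x = 215.8375 K.
In Celsius: 215.8375 - 273.15 = -57.3125°C.
In Rankine: -57.3125 × 1.8 + 491.67 = 388.51°R.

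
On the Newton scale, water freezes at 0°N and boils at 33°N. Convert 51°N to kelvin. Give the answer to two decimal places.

Linear interpolation between the fixed points: C = (51 - 0) × 100 / (33 - 0) = 154.5455°C.
Then 154.5455 + 273.15 = 427.70 K.

427.70 K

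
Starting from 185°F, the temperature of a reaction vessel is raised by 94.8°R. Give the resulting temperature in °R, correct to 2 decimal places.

739.47°R

Initial temperature in Celsius: (185 - 32) × 5/9 = 85.0000°C.
The 94.8°R change is an interval, so only the factor 5/9 applies: +94.8 × 5/9 = +52.6667°C.
Final Celsius temperature: 85.0000 + 52.6667 = 137.6667°C.
In Rankine: 137.6667 × 1.8 + 491.67 = 739.47°R.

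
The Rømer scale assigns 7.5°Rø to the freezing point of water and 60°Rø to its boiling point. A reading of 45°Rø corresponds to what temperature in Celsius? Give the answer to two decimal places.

Linear interpolation between the fixed points: C = (45 - 7.5) × 100 / (60 - 7.5) = 71.4286°C.

71.43°C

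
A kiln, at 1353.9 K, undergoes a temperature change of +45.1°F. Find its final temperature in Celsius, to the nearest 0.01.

1105.81°C

Initial temperature in Celsius: 1353.9 - 273.15 = 1080.7500°C.
The 45.1°F change is an interval, so only the factor 5/9 applies: +45.1 × 5/9 = +25.0556°C.
Final Celsius temperature: 1080.7500 + 25.0556 = 1105.8056°C.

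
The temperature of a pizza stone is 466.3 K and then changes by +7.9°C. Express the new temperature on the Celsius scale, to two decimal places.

Initial temperature in Celsius: 466.3 - 273.15 = 193.1500°C.
Final Celsius temperature: 193.1500 + 7.9000 = 201.0500°C.

201.05°C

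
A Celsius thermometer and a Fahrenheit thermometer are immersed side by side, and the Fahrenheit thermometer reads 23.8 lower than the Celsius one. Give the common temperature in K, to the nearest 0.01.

Let x be the Celsius reading; then the Fahrenheit reading is 1.8·x + 32.
(1.8·x + 32) - x = -23.8  ⇒  (0.8)·x = -55.8  ⇒  x = -69.7500°C.
In kelvin: -69.7500 + 273.15 = 203.40 K.

203.40 K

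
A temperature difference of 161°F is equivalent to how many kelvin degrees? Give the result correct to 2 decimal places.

An interval of 1°F corresponds to 5/9 K.
161 × 5/9 = 89.44.

89.44 K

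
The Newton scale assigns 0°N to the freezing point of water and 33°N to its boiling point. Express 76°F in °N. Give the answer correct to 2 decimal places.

First in Celsius: (76 - 32) × 5/9 = 24.4444°C.
Linearly onto the Newton scale: 0 + (24.4444 / 100) × (33 - 0) = 8.07°N.

8.07°N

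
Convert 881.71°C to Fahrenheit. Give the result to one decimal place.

In Fahrenheit: 881.7100 × 1.8 + 32 = 1619.1°F.

1619.1°F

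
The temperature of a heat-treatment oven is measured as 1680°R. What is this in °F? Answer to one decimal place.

In Celsius: (1680 - 491.67) × 5/9 = 660.1833°C.
In Fahrenheit: 660.1833 × 1.8 + 32 = 1220.3°F.

1220.3°F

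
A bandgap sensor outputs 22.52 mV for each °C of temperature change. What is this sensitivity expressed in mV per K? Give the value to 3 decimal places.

22.520 mV per K

Since only a temperature interval is involved, the additive offset between the scales drops out.
A change of 1 K is a change of 1°C, so per K the value is 22.52 × 1 = 22.520.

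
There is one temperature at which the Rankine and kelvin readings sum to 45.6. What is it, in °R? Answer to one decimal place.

Let R be the Rankine reading. The kelvin reading is K = 5/9·R.
Require R + K = 45.6: (14/9)·R = 45.6.
R = (45.6) / (14/9) = 29.3.

29.3°R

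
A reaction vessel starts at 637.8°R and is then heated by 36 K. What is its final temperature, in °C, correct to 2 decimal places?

Initial temperature in Celsius: (637.8 - 491.67) × 5/9 = 81.1833°C.
The 36 K change is an interval; Kelvin and Celsius degrees are the same size, so ΔC = +36°C.
Final Celsius temperature: 81.1833 + 36.0000 = 117.1833°C.

117.18°C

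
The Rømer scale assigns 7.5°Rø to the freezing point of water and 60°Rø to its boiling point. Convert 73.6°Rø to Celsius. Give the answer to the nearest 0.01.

Linear interpolation between the fixed points: C = (73.6 - 7.5) × 100 / (60 - 7.5) = 125.9048°C.

125.90°C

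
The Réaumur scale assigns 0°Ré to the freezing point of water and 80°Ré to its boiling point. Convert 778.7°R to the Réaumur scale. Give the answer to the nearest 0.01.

First in Celsius: (778.7 - 491.67) × 5/9 = 159.4611°C.
Linearly onto the Réaumur scale: 0 + (159.4611 / 100) × (80 - 0) = 127.57°Ré.

127.57°Ré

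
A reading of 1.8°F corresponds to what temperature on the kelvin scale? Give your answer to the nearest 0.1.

256.4 K

In Celsius: (1.8 - 32) × 5/9 = -16.7778°C.
In kelvin: -16.7778 + 273.15 = 256.4 K.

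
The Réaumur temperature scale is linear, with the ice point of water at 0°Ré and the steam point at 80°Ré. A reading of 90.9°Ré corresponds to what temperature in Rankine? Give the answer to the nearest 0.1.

696.2°R

Linear interpolation between the fixed points: C = (90.9 - 0) × 100 / (80 - 0) = 113.6250°C.
Then 113.6250 × 1.8 + 491.67 = 696.2°R.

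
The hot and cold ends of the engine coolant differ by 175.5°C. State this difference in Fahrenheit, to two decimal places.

An interval of 1°C corresponds to 1.8°F.
175.5 × 1.8 = 315.90.

315.90°F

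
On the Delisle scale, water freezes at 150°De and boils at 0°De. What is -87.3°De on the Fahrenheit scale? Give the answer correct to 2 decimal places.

316.76°F

Linear interpolation between the fixed points: C = (-87.3 - 150) × 100 / (0 - 150) = 158.2000°C.
Then 158.2000 × 1.8 + 32 = 316.76°F.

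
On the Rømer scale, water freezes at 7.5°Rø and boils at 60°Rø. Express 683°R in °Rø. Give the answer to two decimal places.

First in Celsius: (683 - 491.67) × 5/9 = 106.2944°C.
Linearly onto the Rømer scale: 7.5 + (106.2944 / 100) × (60 - 7.5) = 63.30°Rø.

63.30°Rø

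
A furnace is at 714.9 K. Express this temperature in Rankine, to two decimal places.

1286.82°R

In Celsius: 714.9 - 273.15 = 441.7500°C.
In Rankine: 441.7500 × 1.8 + 491.67 = 1286.82°R.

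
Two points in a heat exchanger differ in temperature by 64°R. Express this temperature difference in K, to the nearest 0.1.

Only the scale ratio 5/9 matters for a change in temperature.
64 × 5/9 = 35.6.

35.6 K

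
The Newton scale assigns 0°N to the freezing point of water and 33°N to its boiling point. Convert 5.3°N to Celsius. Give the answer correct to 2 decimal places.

16.06°C

Linear interpolation between the fixed points: C = (5.3 - 0) × 100 / (33 - 0) = 16.0606°C.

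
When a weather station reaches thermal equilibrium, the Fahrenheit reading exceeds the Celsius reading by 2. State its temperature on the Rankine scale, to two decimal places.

424.17°R

Let x be the Celsius reading; then the Fahrenheit reading is 1.8·x + 32.
(1.8·x + 32) - x = 2  ⇒  (0.8)·x = -30  ⇒  x = -37.5000°C.
In Rankine: -37.5000 × 1.8 + 491.67 = 424.17°R.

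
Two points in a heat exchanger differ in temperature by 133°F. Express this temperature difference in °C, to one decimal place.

For a temperature interval the offset drops out; only the factor 5/9 applies.
133 × 5/9 = 73.9.

73.9°C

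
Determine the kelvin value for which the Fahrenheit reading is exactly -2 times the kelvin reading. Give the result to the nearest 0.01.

Let K be the kelvin reading. The Fahrenheit reading is F = 1.8·K - 459.67.
Require F = -2·K: 1.8·K - 459.67 = -2·K.
(3.8)·K = 459.67  ⇒  K = 120.97.

120.97 K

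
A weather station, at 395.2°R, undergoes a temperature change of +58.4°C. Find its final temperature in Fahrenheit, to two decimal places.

40.65°F

Initial temperature in Celsius: (395.2 - 491.67) × 5/9 = -53.5944°C.
Final Celsius temperature: -53.5944 + 58.4000 = 4.8056°C.
In Fahrenheit: 4.8056 × 1.8 + 32 = 40.65°F.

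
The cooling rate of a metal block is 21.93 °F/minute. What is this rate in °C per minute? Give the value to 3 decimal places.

12.183 °C/minute

The quantity depends on a temperature interval, so only the ratio of degree sizes applies; the offset between the scales is irrelevant.
A change of 1°F is a change of 5/9°C, so 21.93 × 5/9 = 12.183.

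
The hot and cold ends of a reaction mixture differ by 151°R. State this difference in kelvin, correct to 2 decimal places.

For a temperature interval the offset drops out; only the factor 5/9 applies.
151 × 5/9 = 83.89.

83.89 K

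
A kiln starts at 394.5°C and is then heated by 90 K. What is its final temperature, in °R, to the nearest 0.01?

The 90 K change is an interval; Kelvin and Celsius degrees are the same size, so ΔC = +90°C.
Final Celsius temperature: 394.5000 + 90.0000 = 484.5000°C.
In Rankine: 484.5000 × 1.8 + 491.67 = 1363.77°R.

1363.77°R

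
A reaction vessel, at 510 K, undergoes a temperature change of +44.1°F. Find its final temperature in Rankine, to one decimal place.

962.1°R

Initial temperature in Celsius: 510 - 273.15 = 236.8500°C.
The 44.1°F change is an interval, so only the factor 5/9 applies: +44.1 × 5/9 = +24.5000°C.
Final Celsius temperature: 236.8500 + 24.5000 = 261.3500°C.
In Rankine: 261.3500 × 1.8 + 491.67 = 962.1°R.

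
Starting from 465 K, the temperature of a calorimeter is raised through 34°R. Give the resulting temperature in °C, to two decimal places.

210.74°C

Initial temperature in Celsius: 465 - 273.15 = 191.8500°C.
The 34°R change is an interval, so only the factor 5/9 applies: +34 × 5/9 = +18.8889°C.
Final Celsius temperature: 191.8500 + 18.8889 = 210.7389°C.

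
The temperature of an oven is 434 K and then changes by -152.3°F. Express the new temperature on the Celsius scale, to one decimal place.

Initial temperature in Celsius: 434 - 273.15 = 160.8500°C.
The 152.3°F change is an interval, so only the factor 5/9 applies: -152.3 × 5/9 = -84.6111°C.
Final Celsius temperature: 160.8500 - 84.6111 = 76.2389°C.

76.2°C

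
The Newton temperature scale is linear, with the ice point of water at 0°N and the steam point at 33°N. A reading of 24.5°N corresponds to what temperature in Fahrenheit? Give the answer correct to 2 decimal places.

165.64°F

Linear interpolation between the fixed points: C = (24.5 - 0) × 100 / (33 - 0) = 74.2424°C.
Then 74.2424 × 1.8 + 32 = 165.64°F.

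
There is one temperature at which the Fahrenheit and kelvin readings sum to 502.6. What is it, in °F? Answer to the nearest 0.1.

Let F be the Fahrenheit reading. The kelvin reading is K = 5/9·F + 255.372.
Require F + K = 502.6: (14/9)·F + 255.372 = 502.6.
F = (502.6 - 255.372) / (14/9) = 158.9.

158.9°F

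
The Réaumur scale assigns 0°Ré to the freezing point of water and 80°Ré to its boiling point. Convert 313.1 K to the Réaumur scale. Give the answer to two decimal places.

31.96°Ré

First in Celsius: 313.1 - 273.15 = 39.9500°C.
Linearly onto the Réaumur scale: 0 + (39.9500 / 100) × (80 - 0) = 31.96°Ré.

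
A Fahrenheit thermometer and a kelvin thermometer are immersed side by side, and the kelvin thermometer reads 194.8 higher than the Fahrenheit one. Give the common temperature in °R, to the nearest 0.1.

Let x be the Fahrenheit reading; then the kelvin reading is 5/9·x + 255.372.
(5/9·x + 255.372) - x = 194.8  ⇒  (-4/9)·x = -60.5722  ⇒  x = 136.2875°F.
In Celsius: (136.2875 - 32) × 5/9 = 57.9375°C.
In Rankine: 57.9375 × 1.8 + 491.67 = 596.0°R.

596.0°R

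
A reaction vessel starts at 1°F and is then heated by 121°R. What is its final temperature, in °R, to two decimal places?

Initial temperature in Celsius: (1 - 32) × 5/9 = -17.2222°C.
The 121°R change is an interval, so only the factor 5/9 applies: +121 × 5/9 = +67.2222°C.
Final Celsius temperature: -17.2222 + 67.2222 = 50.0000°C.
In Rankine: 50.0000 × 1.8 + 491.67 = 581.67°R.

581.67°R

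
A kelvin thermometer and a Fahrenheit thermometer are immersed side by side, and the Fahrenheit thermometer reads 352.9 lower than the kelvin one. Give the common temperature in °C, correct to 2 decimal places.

-139.69°C

Let x be the kelvin reading; then the Fahrenheit reading is 1.8·x - 459.67.
(1.8·x - 459.67) - x = -352.9  ⇒  (0.8)·x = 106.77  ⇒  x = 133.4625 K.
In Celsius: 133.4625 - 273.15 = -139.69°C.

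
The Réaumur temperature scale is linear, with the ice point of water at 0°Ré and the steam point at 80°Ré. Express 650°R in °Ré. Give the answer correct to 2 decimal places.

70.37°Ré

First in Celsius: (650 - 491.67) × 5/9 = 87.9611°C.
Linearly onto the Réaumur scale: 0 + (87.9611 / 100) × (80 - 0) = 70.37°Ré.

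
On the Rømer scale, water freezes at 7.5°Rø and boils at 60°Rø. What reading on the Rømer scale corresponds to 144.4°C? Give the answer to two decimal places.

Linearly onto the Rømer scale: 7.5 + (144.4000 / 100) × (60 - 7.5) = 83.31°Rø.

83.31°Rø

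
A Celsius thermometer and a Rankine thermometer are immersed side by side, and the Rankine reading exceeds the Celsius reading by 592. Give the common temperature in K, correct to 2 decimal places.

Let x be the Celsius reading; then the Rankine reading is 1.8·x + 491.67.
(1.8·x + 491.67) - x = 592  ⇒  (0.8)·x = 100.33  ⇒  x = 125.4125°C.
In kelvin: 125.4125 + 273.15 = 398.56 K.

398.56 K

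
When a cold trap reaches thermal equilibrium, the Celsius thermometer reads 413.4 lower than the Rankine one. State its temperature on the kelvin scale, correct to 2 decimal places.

Let x be the Rankine reading; then the Celsius reading is 5/9·x - 273.15.
(5/9·x - 273.15) - x = -413.4  ⇒  (-4/9)·x = -140.25  ⇒  x = 315.5625°R.
In Celsius: (315.5625 - 491.67) × 5/9 = -97.8375°C.
In kelvin: -97.8375 + 273.15 = 175.31 K.

175.31 K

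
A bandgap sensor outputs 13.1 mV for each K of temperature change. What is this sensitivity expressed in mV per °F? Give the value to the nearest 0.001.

Since only a temperature interval is involved, the additive offset between the scales drops out.
A change of 1°F is a change of 5/9 K, so per °F the value is 13.1 × 5/9 = 7.278.

7.278 mV per °F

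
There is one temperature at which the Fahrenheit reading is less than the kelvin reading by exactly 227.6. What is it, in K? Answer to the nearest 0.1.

Let K be the kelvin reading. The Fahrenheit reading is F = 1.8·K - 459.67.
Require F - K = -227.6: (0.8)·K - 459.67 = -227.6.
K = (-227.6 + 459.67) / (0.8) = 290.1.

290.1 K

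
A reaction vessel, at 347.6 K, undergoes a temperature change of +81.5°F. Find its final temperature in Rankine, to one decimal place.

Initial temperature in Celsius: 347.6 - 273.15 = 74.4500°C.
The 81.5°F change is an interval, so only the factor 5/9 applies: +81.5 × 5/9 = +45.2778°C.
Final Celsius temperature: 74.4500 + 45.2778 = 119.7278°C.
In Rankine: 119.7278 × 1.8 + 491.67 = 707.2°R.

707.2°R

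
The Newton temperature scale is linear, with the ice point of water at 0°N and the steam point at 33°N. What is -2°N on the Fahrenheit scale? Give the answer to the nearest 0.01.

Linear interpolation between the fixed points: C = (-2 - 0) × 100 / (33 - 0) = -6.0606°C.
Then -6.0606 × 1.8 + 32 = 21.09°F.

21.09°F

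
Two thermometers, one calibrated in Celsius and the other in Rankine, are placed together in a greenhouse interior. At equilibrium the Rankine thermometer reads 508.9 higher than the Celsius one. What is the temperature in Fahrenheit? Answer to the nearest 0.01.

Let x be the Celsius reading; then the Rankine reading is 1.8·x + 491.67.
(1.8·x + 491.67) - x = 508.9  ⇒  (0.8)·x = 17.23  ⇒  x = 21.5375°C.
In Fahrenheit: 21.5375 × 1.8 + 32 = 70.77°F.

70.77°F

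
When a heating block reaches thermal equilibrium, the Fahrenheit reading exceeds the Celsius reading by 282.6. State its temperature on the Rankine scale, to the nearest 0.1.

Let x be the Celsius reading; then the Fahrenheit reading is 1.8·x + 32.
(1.8·x + 32) - x = 282.6  ⇒  (0.8)·x = 250.6  ⇒  x = 313.2500°C.
In Rankine: 313.2500 × 1.8 + 491.67 = 1055.5°R.

1055.5°R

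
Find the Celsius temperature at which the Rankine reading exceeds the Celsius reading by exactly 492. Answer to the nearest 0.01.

0.41°C

Let C be the Celsius reading. The Rankine reading is R = 1.8·C + 491.67.
Require R - C = 492: (0.8)·C + 491.67 = 492.
C = (492 - 491.67) / (0.8) = 0.41.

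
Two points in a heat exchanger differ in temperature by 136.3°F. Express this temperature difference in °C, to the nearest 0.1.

Only the scale ratio 5/9 matters for a change in temperature.
136.3 × 5/9 = 75.7.

75.7°C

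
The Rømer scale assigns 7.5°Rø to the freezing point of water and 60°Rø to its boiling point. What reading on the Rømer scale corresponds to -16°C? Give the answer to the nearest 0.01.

-0.90°Rø

Linearly onto the Rømer scale: 7.5 + (-16.0000 / 100) × (60 - 7.5) = -0.90°Rø.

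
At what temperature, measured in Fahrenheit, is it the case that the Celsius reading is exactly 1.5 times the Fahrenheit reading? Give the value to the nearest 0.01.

-18.82°F

Let F be the Fahrenheit reading. The Celsius reading is C = 5/9·F - 17.7778.
Require C = 1.5·F: 5/9·F - 17.7778 = 1.5·F.
(-17/18)·F = 17.7778  ⇒  F = -18.82.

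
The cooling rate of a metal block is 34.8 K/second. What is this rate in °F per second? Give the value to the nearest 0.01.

The quantity depends on a temperature interval, so only the ratio of degree sizes applies; the offset between the scales is irrelevant.
A change of 1 K is a change of 1.8°F, so 34.8 × 1.8 = 62.64.

62.64 °F/second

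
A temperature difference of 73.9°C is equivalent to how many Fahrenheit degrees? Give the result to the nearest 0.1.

An interval of 1°C corresponds to 1.8°F.
73.9 × 1.8 = 133.0.

133.0°F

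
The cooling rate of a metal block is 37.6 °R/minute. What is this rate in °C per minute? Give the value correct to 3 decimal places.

20.889 °C/minute

Since only a temperature interval is involved, the additive offset between the scales drops out.
A change of 1°R is a change of 5/9°C, so 37.6 × 5/9 = 20.889.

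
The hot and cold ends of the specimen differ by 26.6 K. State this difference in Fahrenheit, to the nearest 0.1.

Only the scale ratio 1.8 matters for a change in temperature.
26.6 × 1.8 = 47.9.

47.9°F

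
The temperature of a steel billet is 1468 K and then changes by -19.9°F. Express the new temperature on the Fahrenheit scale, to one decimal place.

Initial temperature in Celsius: 1468 - 273.15 = 1194.8500°C.
The 19.9°F change is an interval, so only the factor 5/9 applies: -19.9 × 5/9 = -11.0556°C.
Final Celsius temperature: 1194.8500 - 11.0556 = 1183.7944°C.
In Fahrenheit: 1183.7944 × 1.8 + 32 = 2162.8°F.

2162.8°F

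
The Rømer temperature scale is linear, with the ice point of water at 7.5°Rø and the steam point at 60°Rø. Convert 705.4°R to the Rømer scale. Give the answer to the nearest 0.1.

69.8°Rø

First in Celsius: (705.4 - 491.67) × 5/9 = 118.7389°C.
Linearly onto the Rømer scale: 7.5 + (118.7389 / 100) × (60 - 7.5) = 69.8°Rø.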